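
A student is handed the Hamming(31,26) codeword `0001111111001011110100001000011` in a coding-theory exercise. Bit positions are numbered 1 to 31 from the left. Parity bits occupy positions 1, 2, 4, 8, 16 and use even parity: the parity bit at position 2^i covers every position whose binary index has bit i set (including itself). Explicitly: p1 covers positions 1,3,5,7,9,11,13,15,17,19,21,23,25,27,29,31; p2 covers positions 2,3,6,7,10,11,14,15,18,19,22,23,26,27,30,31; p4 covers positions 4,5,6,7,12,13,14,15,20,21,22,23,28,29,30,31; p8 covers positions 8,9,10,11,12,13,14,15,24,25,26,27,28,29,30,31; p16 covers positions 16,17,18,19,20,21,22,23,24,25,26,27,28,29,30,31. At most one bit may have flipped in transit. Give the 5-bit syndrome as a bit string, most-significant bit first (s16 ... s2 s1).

10110

s1: b1⊕b3⊕b5⊕b7⊕b9⊕b11⊕b13⊕b15⊕b17⊕b19⊕b21⊕b23⊕b25⊕b27⊕b29⊕b31 = 0⊕0⊕1⊕1⊕1⊕0⊕1⊕1⊕1⊕0⊕0⊕0⊕1⊕0⊕0⊕1 = 0
s2: b2⊕b3⊕b6⊕b7⊕b10⊕b11⊕b14⊕b15⊕b18⊕b19⊕b22⊕b23⊕b26⊕b27⊕b30⊕b31 = 0⊕0⊕1⊕1⊕1⊕0⊕0⊕1⊕1⊕0⊕0⊕0⊕0⊕0⊕1⊕1 = 1
s4: b4⊕b5⊕b6⊕b7⊕b12⊕b13⊕b14⊕b15⊕b20⊕b21⊕b22⊕b23⊕b28⊕b29⊕b30⊕b31 = 1⊕1⊕1⊕1⊕0⊕1⊕0⊕1⊕1⊕0⊕0⊕0⊕0⊕0⊕1⊕1 = 1
s8: b8⊕b9⊕b10⊕b11⊕b12⊕b13⊕b14⊕b15⊕b24⊕b25⊕b26⊕b27⊕b28⊕b29⊕b30⊕b31 = 1⊕1⊕1⊕0⊕0⊕1⊕0⊕1⊕0⊕1⊕0⊕0⊕0⊕0⊕1⊕1 = 0
s16: b16⊕b17⊕b18⊕b19⊕b20⊕b21⊕b22⊕b23⊕b24⊕b25⊕b26⊕b27⊕b28⊕b29⊕b30⊕b31 = 1⊕1⊕1⊕0⊕1⊕0⊕0⊕0⊕0⊕1⊕0⊕0⊕0⊕0⊕1⊕1 = 1
Syndrome (s16...s1) = 10110 → position 22.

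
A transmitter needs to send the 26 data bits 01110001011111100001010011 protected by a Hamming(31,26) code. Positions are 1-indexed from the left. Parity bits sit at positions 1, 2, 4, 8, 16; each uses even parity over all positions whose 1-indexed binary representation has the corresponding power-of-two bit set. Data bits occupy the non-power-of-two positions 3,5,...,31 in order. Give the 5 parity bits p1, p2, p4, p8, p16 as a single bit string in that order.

01110

Place data bits at non-power-of-two positions: b3=0, b5=1, b6=1, b7=1, b9=0, b10=0, b11=0, b12=1, b13=0, b14=1, b15=1, b17=1, b18=1, b19=1, b20=1, b21=0, b22=0, b23=0, b24=0, b25=1, b26=0, b27=1, b28=0, b29=0, b30=1, b31=1.
p1 = XOR of data positions {3,5,7,9,11,13,15,17,19,21,23,25,27,29,31} = 0⊕1⊕1⊕0⊕0⊕0⊕1⊕1⊕1⊕0⊕0⊕1⊕1⊕0⊕1 = 0
p2 = XOR of data positions {3,6,7,10,11,14,15,18,19,22,23,26,27,30,31} = 0⊕1⊕1⊕0⊕0⊕1⊕1⊕1⊕1⊕0⊕0⊕0⊕1⊕1⊕1 = 1
p4 = XOR of data positions {5,6,7,12,13,14,15,20,21,22,23,28,29,30,31} = 1⊕1⊕1⊕1⊕0⊕1⊕1⊕1⊕0⊕0⊕0⊕0⊕0⊕1⊕1 = 1
p8 = XOR of data positions {9,10,11,12,13,14,15,24,25,26,27,28,29,30,31} = 0⊕0⊕0⊕1⊕0⊕1⊕1⊕0⊕1⊕0⊕1⊕0⊕0⊕1⊕1 = 1
p16 = XOR of data positions {17,18,19,20,21,22,23,24,25,26,27,28,29,30,31} = 1⊕1⊕1⊕1⊕0⊕0⊕0⊕0⊕1⊕0⊕1⊕0⊕0⊕1⊕1 = 0
Parity bits p1,p2,p4,p8,p16 = 01110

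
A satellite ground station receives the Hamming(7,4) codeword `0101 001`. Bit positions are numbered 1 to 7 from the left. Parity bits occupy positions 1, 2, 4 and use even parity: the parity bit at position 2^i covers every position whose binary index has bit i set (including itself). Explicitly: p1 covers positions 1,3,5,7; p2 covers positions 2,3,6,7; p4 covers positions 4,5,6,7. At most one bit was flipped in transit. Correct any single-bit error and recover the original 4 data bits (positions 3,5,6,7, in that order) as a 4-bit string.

s1: b1⊕b3⊕b5⊕b7 = 0⊕0⊕0⊕1 = 1
s2: b2⊕b3⊕b6⊕b7 = 1⊕0⊕0⊕1 = 0
s4: b4⊕b5⊕b6⊕b7 = 1⊕0⊕0⊕1 = 0
Syndrome (s4...s1) = 001 → position 1.
Flip bit 1: corrected codeword = 1101001
Data bits at positions 3,5,6,7: 0001

0001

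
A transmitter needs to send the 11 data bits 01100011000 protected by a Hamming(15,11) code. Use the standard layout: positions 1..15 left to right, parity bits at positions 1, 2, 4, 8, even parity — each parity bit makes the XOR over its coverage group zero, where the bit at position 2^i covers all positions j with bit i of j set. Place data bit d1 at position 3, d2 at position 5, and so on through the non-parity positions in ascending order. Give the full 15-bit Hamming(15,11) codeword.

Place data bits at non-power-of-two positions: b3=0, b5=1, b6=1, b7=0, b9=0, b10=0, b11=1, b12=1, b13=0, b14=0, b15=0.
p1 = XOR of data positions {3,5,7,9,11,13,15} = 0⊕1⊕0⊕0⊕1⊕0⊕0 = 0
p2 = XOR of data positions {3,6,7,10,11,14,15} = 0⊕1⊕0⊕0⊕1⊕0⊕0 = 0
p4 = XOR of data positions {5,6,7,12,13,14,15} = 1⊕1⊕0⊕1⊕0⊕0⊕0 = 1
p8 = XOR of data positions {9,10,11,12,13,14,15} = 0⊕0⊕1⊕1⊕0⊕0⊕0 = 0
Codeword b1..b15 = 000111000011000

000111000011000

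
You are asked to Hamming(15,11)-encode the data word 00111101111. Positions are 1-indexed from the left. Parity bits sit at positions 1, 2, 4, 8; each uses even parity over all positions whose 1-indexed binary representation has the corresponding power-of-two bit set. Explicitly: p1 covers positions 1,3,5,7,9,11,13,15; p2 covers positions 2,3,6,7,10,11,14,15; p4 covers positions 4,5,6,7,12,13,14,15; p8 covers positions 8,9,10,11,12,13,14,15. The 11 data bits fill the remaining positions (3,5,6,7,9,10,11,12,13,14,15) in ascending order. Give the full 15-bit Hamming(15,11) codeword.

Place data bits at non-power-of-two positions: b3=0, b5=0, b6=1, b7=1, b9=1, b10=1, b11=0, b12=1, b13=1, b14=1, b15=1.
p1 = XOR of data positions {3,5,7,9,11,13,15} = 0⊕0⊕1⊕1⊕0⊕1⊕1 = 0
p2 = XOR of data positions {3,6,7,10,11,14,15} = 0⊕1⊕1⊕1⊕0⊕1⊕1 = 1
p4 = XOR of data positions {5,6,7,12,13,14,15} = 0⊕1⊕1⊕1⊕1⊕1⊕1 = 0
p8 = XOR of data positions {9,10,11,12,13,14,15} = 1⊕1⊕0⊕1⊕1⊕1⊕1 = 0
Codeword b1..b15 = 010001101101111

010001101101111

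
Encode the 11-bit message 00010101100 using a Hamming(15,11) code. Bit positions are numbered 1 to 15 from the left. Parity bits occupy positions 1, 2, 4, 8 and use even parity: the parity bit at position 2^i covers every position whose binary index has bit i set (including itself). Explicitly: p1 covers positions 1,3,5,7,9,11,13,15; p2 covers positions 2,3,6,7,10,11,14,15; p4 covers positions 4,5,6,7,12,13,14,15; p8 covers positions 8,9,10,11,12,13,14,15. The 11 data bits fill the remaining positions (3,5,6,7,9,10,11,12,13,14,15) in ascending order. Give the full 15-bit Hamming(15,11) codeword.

Place data bits at non-power-of-two positions: b3=0, b5=0, b6=0, b7=1, b9=0, b10=1, b11=0, b12=1, b13=1, b14=0, b15=0.
p1 = XOR of data positions {3,5,7,9,11,13,15} = 0⊕0⊕1⊕0⊕0⊕1⊕0 = 0
p2 = XOR of data positions {3,6,7,10,11,14,15} = 0⊕0⊕1⊕1⊕0⊕0⊕0 = 0
p4 = XOR of data positions {5,6,7,12,13,14,15} = 0⊕0⊕1⊕1⊕1⊕0⊕0 = 1
p8 = XOR of data positions {9,10,11,12,13,14,15} = 0⊕1⊕0⊕1⊕1⊕0⊕0 = 1
Codeword b1..b15 = 000100110101100

000100110101100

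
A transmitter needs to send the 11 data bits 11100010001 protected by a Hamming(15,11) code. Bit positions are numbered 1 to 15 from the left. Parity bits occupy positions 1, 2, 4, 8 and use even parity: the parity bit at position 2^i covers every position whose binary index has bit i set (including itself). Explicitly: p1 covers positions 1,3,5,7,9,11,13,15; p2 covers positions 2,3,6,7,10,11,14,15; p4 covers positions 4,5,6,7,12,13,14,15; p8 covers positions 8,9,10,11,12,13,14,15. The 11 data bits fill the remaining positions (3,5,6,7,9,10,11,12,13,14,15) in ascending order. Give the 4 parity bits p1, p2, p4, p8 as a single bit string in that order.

0010

Place data bits at non-power-of-two positions: b3=1, b5=1, b6=1, b7=0, b9=0, b10=0, b11=1, b12=0, b13=0, b14=0, b15=1.
p1 = XOR of data positions {3,5,7,9,11,13,15} = 1⊕1⊕0⊕0⊕1⊕0⊕1 = 0
p2 = XOR of data positions {3,6,7,10,11,14,15} = 1⊕1⊕0⊕0⊕1⊕0⊕1 = 0
p4 = XOR of data positions {5,6,7,12,13,14,15} = 1⊕1⊕0⊕0⊕0⊕0⊕1 = 1
p8 = XOR of data positions {9,10,11,12,13,14,15} = 0⊕0⊕1⊕0⊕0⊕0⊕1 = 0
Parity bits p1,p2,p4,p8 = 0010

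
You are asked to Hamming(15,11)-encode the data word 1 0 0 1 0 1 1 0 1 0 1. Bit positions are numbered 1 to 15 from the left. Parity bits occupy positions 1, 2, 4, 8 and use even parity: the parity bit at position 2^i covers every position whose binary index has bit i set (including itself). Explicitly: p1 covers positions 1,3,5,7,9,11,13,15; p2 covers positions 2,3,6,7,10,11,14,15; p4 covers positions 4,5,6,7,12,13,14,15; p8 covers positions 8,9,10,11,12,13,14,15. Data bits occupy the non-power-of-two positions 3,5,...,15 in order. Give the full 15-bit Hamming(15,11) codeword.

Place data bits at non-power-of-two positions: b3=1, b5=0, b6=0, b7=1, b9=0, b10=1, b11=1, b12=0, b13=1, b14=0, b15=1.
p1 = XOR of data positions {3,5,7,9,11,13,15} = 1⊕0⊕1⊕0⊕1⊕1⊕1 = 1
p2 = XOR of data positions {3,6,7,10,11,14,15} = 1⊕0⊕1⊕1⊕1⊕0⊕1 = 1
p4 = XOR of data positions {5,6,7,12,13,14,15} = 0⊕0⊕1⊕0⊕1⊕0⊕1 = 1
p8 = XOR of data positions {9,10,11,12,13,14,15} = 0⊕1⊕1⊕0⊕1⊕0⊕1 = 0
Codeword b1..b15 = 111100100110101

111100100110101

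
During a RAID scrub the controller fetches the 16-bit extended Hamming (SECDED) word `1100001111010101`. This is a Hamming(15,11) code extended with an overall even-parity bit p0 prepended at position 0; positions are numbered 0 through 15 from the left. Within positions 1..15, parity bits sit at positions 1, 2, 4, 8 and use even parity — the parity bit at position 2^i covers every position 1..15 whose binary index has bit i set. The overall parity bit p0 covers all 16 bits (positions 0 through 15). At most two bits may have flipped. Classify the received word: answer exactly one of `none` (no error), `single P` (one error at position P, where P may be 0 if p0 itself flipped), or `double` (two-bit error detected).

s1: b1⊕b3⊕b5⊕b7⊕b9⊕b11⊕b13⊕b15 = 1⊕0⊕0⊕1⊕1⊕1⊕1⊕1 = 0
s2: b2⊕b3⊕b6⊕b7⊕b10⊕b11⊕b14⊕b15 = 0⊕0⊕1⊕1⊕0⊕1⊕0⊕1 = 0
s4: b4⊕b5⊕b6⊕b7⊕b12⊕b13⊕b14⊕b15 = 0⊕0⊕1⊕1⊕0⊕1⊕0⊕1 = 0
s8: b8⊕b9⊕b10⊕b11⊕b12⊕b13⊕b14⊕b15 = 1⊕1⊕0⊕1⊕0⊕1⊕0⊕1 = 1
Syndrome (s8...s1) = 1000 → position 8.
Overall parity (XOR of all 16 bits, including p0): 1⊕1⊕0⊕0⊕0⊕0⊕1⊕1⊕1⊕1⊕0⊕1⊕0⊕1⊕0⊕1 = 1
Overall=1, syndrome position=8 → single-bit error at position 8.

single 8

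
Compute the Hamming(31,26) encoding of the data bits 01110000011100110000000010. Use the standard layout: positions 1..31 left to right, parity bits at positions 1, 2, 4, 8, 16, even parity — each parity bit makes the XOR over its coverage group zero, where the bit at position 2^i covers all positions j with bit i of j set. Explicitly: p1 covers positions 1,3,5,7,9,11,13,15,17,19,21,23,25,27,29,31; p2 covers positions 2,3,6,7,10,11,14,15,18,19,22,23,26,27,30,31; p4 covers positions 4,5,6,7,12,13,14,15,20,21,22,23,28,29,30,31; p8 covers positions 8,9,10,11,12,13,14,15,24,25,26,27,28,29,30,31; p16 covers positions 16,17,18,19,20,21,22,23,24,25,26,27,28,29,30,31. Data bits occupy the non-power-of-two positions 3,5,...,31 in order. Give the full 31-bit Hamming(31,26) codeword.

1100111100000110100110000000010

Place data bits at non-power-of-two positions: b3=0, b5=1, b6=1, b7=1, b9=0, b10=0, b11=0, b12=0, b13=0, b14=1, b15=1, b17=1, b18=0, b19=0, b20=1, b21=1, b22=0, b23=0, b24=0, b25=0, b26=0, b27=0, b28=0, b29=0, b30=1, b31=0.
p1 = XOR of data positions {3,5,7,9,11,13,15,17,19,21,23,25,27,29,31} = 0⊕1⊕1⊕0⊕0⊕0⊕1⊕1⊕0⊕1⊕0⊕0⊕0⊕0⊕0 = 1
p2 = XOR of data positions {3,6,7,10,11,14,15,18,19,22,23,26,27,30,31} = 0⊕1⊕1⊕0⊕0⊕1⊕1⊕0⊕0⊕0⊕0⊕0⊕0⊕1⊕0 = 1
p4 = XOR of data positions {5,6,7,12,13,14,15,20,21,22,23,28,29,30,31} = 1⊕1⊕1⊕0⊕0⊕1⊕1⊕1⊕1⊕0⊕0⊕0⊕0⊕1⊕0 = 0
p8 = XOR of data positions {9,10,11,12,13,14,15,24,25,26,27,28,29,30,31} = 0⊕0⊕0⊕0⊕0⊕1⊕1⊕0⊕0⊕0⊕0⊕0⊕0⊕1⊕0 = 1
p16 = XOR of data positions {17,18,19,20,21,22,23,24,25,26,27,28,29,30,31} = 1⊕0⊕0⊕1⊕1⊕0⊕0⊕0⊕0⊕0⊕0⊕0⊕0⊕1⊕0 = 0
Codeword b1..b31 = 1100111100000110100110000000010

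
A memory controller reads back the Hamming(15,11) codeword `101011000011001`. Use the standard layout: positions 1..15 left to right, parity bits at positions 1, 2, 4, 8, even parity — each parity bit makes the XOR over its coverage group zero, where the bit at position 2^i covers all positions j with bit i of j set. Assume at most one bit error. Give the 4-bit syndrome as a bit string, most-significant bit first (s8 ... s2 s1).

s1: b1⊕b3⊕b5⊕b7⊕b9⊕b11⊕b13⊕b15 = 1⊕1⊕1⊕0⊕0⊕1⊕0⊕1 = 1
s2: b2⊕b3⊕b6⊕b7⊕b10⊕b11⊕b14⊕b15 = 0⊕1⊕1⊕0⊕0⊕1⊕0⊕1 = 0
s4: b4⊕b5⊕b6⊕b7⊕b12⊕b13⊕b14⊕b15 = 0⊕1⊕1⊕0⊕1⊕0⊕0⊕1 = 0
s8: b8⊕b9⊕b10⊕b11⊕b12⊕b13⊕b14⊕b15 = 0⊕0⊕0⊕1⊕1⊕0⊕0⊕1 = 1
Syndrome (s8...s1) = 1001 → position 9.

1001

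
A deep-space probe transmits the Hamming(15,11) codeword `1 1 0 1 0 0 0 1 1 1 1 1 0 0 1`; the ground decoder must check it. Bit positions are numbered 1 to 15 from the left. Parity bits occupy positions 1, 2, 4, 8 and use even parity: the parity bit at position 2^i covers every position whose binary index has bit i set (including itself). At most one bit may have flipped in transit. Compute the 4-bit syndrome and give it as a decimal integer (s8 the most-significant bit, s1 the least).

s1: b1⊕b3⊕b5⊕b7⊕b9⊕b11⊕b13⊕b15 = 1⊕0⊕0⊕0⊕1⊕1⊕0⊕1 = 0
s2: b2⊕b3⊕b6⊕b7⊕b10⊕b11⊕b14⊕b15 = 1⊕0⊕0⊕0⊕1⊕1⊕0⊕1 = 0
s4: b4⊕b5⊕b6⊕b7⊕b12⊕b13⊕b14⊕b15 = 1⊕0⊕0⊕0⊕1⊕0⊕0⊕1 = 1
s8: b8⊕b9⊕b10⊕b11⊕b12⊕b13⊕b14⊕b15 = 1⊕1⊕1⊕1⊕1⊕0⊕0⊕1 = 0
Syndrome (s8...s1) = 0100 → position 4.

4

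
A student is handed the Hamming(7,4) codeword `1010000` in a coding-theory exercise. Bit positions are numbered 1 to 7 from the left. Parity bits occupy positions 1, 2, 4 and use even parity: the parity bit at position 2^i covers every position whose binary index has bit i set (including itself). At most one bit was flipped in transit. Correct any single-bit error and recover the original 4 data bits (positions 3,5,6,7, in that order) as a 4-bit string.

s1: b1⊕b3⊕b5⊕b7 = 1⊕1⊕0⊕0 = 0
s2: b2⊕b3⊕b6⊕b7 = 0⊕1⊕0⊕0 = 1
s4: b4⊕b5⊕b6⊕b7 = 0⊕0⊕0⊕0 = 0
Syndrome (s4...s1) = 010 → position 2.
Flip bit 2: corrected codeword = 1110000
Data bits at positions 3,5,6,7: 1000

1000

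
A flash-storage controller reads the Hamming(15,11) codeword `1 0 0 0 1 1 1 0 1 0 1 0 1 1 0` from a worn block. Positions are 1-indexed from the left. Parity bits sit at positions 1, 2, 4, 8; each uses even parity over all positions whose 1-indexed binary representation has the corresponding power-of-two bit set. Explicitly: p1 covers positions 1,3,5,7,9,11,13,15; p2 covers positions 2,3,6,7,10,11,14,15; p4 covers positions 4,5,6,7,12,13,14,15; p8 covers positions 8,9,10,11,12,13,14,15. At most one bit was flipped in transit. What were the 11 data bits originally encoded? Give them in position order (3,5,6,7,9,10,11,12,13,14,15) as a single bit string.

01111010110

s1: b1⊕b3⊕b5⊕b7⊕b9⊕b11⊕b13⊕b15 = 1⊕0⊕1⊕1⊕1⊕1⊕1⊕0 = 0
s2: b2⊕b3⊕b6⊕b7⊕b10⊕b11⊕b14⊕b15 = 0⊕0⊕1⊕1⊕0⊕1⊕1⊕0 = 0
s4: b4⊕b5⊕b6⊕b7⊕b12⊕b13⊕b14⊕b15 = 0⊕1⊕1⊕1⊕0⊕1⊕1⊕0 = 1
s8: b8⊕b9⊕b10⊕b11⊕b12⊕b13⊕b14⊕b15 = 0⊕1⊕0⊕1⊕0⊕1⊕1⊕0 = 0
Syndrome (s8...s1) = 0100 → position 4.
Flip bit 4: corrected codeword = 100111101010110
Data bits at positions 3,5,6,7,9,10,11,12,13,14,15: 01111010110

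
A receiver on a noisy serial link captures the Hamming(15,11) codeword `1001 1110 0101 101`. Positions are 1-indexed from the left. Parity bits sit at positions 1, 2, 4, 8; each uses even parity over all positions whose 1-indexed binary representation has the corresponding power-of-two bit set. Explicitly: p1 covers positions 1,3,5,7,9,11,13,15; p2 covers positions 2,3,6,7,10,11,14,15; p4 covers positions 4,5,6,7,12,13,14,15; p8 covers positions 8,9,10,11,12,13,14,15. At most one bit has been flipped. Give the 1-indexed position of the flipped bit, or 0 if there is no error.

s1: b1⊕b3⊕b5⊕b7⊕b9⊕b11⊕b13⊕b15 = 1⊕0⊕1⊕1⊕0⊕0⊕1⊕1 = 1
s2: b2⊕b3⊕b6⊕b7⊕b10⊕b11⊕b14⊕b15 = 0⊕0⊕1⊕1⊕1⊕0⊕0⊕1 = 0
s4: b4⊕b5⊕b6⊕b7⊕b12⊕b13⊕b14⊕b15 = 1⊕1⊕1⊕1⊕1⊕1⊕0⊕1 = 1
s8: b8⊕b9⊕b10⊕b11⊕b12⊕b13⊕b14⊕b15 = 0⊕0⊕1⊕0⊕1⊕1⊕0⊕1 = 0
Syndrome (s8...s1) = 0101 → position 5.

5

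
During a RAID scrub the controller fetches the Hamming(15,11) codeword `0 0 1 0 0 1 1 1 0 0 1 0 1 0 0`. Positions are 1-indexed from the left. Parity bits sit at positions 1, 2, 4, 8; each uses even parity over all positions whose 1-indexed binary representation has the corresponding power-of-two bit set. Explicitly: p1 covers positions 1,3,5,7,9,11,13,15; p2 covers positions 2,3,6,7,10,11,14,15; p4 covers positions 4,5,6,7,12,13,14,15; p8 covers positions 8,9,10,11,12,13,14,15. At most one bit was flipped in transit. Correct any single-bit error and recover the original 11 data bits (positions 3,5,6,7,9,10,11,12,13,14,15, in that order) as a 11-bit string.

s1: b1⊕b3⊕b5⊕b7⊕b9⊕b11⊕b13⊕b15 = 0⊕1⊕0⊕1⊕0⊕1⊕1⊕0 = 0
s2: b2⊕b3⊕b6⊕b7⊕b10⊕b11⊕b14⊕b15 = 0⊕1⊕1⊕1⊕0⊕1⊕0⊕0 = 0
s4: b4⊕b5⊕b6⊕b7⊕b12⊕b13⊕b14⊕b15 = 0⊕0⊕1⊕1⊕0⊕1⊕0⊕0 = 1
s8: b8⊕b9⊕b10⊕b11⊕b12⊕b13⊕b14⊕b15 = 1⊕0⊕0⊕1⊕0⊕1⊕0⊕0 = 1
Syndrome (s8...s1) = 1100 → position 12.
Flip bit 12: corrected codeword = 001001110011100
Data bits at positions 3,5,6,7,9,10,11,12,13,14,15: 10110011100

10110011100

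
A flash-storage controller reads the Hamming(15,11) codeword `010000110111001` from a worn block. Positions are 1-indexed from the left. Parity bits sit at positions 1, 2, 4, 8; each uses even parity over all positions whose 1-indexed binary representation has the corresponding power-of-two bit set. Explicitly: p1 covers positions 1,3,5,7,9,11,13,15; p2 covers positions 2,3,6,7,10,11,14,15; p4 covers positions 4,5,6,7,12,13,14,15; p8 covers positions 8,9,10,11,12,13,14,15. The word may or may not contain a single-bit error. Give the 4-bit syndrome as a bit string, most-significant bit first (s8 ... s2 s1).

s1: b1⊕b3⊕b5⊕b7⊕b9⊕b11⊕b13⊕b15 = 0⊕0⊕0⊕1⊕0⊕1⊕0⊕1 = 1
s2: b2⊕b3⊕b6⊕b7⊕b10⊕b11⊕b14⊕b15 = 1⊕0⊕0⊕1⊕1⊕1⊕0⊕1 = 1
s4: b4⊕b5⊕b6⊕b7⊕b12⊕b13⊕b14⊕b15 = 0⊕0⊕0⊕1⊕1⊕0⊕0⊕1 = 1
s8: b8⊕b9⊕b10⊕b11⊕b12⊕b13⊕b14⊕b15 = 1⊕0⊕1⊕1⊕1⊕0⊕0⊕1 = 1
Syndrome (s8...s1) = 1111 → position 15.

1111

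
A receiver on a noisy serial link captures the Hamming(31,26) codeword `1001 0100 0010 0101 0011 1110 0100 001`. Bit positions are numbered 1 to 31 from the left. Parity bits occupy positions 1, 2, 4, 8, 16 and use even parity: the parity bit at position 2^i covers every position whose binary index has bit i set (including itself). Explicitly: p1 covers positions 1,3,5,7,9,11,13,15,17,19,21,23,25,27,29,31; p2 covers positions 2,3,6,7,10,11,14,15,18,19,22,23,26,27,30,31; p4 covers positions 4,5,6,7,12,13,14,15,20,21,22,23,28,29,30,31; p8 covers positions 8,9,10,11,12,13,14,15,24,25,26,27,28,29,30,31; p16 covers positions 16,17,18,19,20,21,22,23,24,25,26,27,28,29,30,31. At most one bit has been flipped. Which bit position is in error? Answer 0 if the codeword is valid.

0

s1: b1⊕b3⊕b5⊕b7⊕b9⊕b11⊕b13⊕b15⊕b17⊕b19⊕b21⊕b23⊕b25⊕b27⊕b29⊕b31 = 1⊕0⊕0⊕0⊕0⊕1⊕0⊕0⊕0⊕1⊕1⊕1⊕0⊕0⊕0⊕1 = 0
s2: b2⊕b3⊕b6⊕b7⊕b10⊕b11⊕b14⊕b15⊕b18⊕b19⊕b22⊕b23⊕b26⊕b27⊕b30⊕b31 = 0⊕0⊕1⊕0⊕0⊕1⊕1⊕0⊕0⊕1⊕1⊕1⊕1⊕0⊕0⊕1 = 0
s4: b4⊕b5⊕b6⊕b7⊕b12⊕b13⊕b14⊕b15⊕b20⊕b21⊕b22⊕b23⊕b28⊕b29⊕b30⊕b31 = 1⊕0⊕1⊕0⊕0⊕0⊕1⊕0⊕1⊕1⊕1⊕1⊕0⊕0⊕0⊕1 = 0
s8: b8⊕b9⊕b10⊕b11⊕b12⊕b13⊕b14⊕b15⊕b24⊕b25⊕b26⊕b27⊕b28⊕b29⊕b30⊕b31 = 0⊕0⊕0⊕1⊕0⊕0⊕1⊕0⊕0⊕0⊕1⊕0⊕0⊕0⊕0⊕1 = 0
s16: b16⊕b17⊕b18⊕b19⊕b20⊕b21⊕b22⊕b23⊕b24⊕b25⊕b26⊕b27⊕b28⊕b29⊕b30⊕b31 = 1⊕0⊕0⊕1⊕1⊕1⊕1⊕1⊕0⊕0⊕1⊕0⊕0⊕0⊕0⊕1 = 0
Syndrome (s16...s1) = 00000 → position 0 (no error).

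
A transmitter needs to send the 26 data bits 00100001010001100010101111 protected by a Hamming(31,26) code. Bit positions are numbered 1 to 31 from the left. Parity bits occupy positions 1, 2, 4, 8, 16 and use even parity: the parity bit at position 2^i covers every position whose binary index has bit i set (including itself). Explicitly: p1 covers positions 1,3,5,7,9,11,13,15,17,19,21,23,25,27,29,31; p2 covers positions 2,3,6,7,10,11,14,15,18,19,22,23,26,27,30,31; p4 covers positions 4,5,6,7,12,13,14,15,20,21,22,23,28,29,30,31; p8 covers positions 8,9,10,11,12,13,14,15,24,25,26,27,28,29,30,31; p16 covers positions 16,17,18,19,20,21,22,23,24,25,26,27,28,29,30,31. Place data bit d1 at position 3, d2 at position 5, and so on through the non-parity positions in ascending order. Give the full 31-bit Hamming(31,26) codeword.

Place data bits at non-power-of-two positions: b3=0, b5=0, b6=1, b7=0, b9=0, b10=0, b11=0, b12=1, b13=0, b14=1, b15=0, b17=0, b18=0, b19=1, b20=1, b21=0, b22=0, b23=0, b24=1, b25=0, b26=1, b27=0, b28=1, b29=1, b30=1, b31=1.
p1 = XOR of data positions {3,5,7,9,11,13,15,17,19,21,23,25,27,29,31} = 0⊕0⊕0⊕0⊕0⊕0⊕0⊕0⊕1⊕0⊕0⊕0⊕0⊕1⊕1 = 1
p2 = XOR of data positions {3,6,7,10,11,14,15,18,19,22,23,26,27,30,31} = 0⊕1⊕0⊕0⊕0⊕1⊕0⊕0⊕1⊕0⊕0⊕1⊕0⊕1⊕1 = 0
p4 = XOR of data positions {5,6,7,12,13,14,15,20,21,22,23,28,29,30,31} = 0⊕1⊕0⊕1⊕0⊕1⊕0⊕1⊕0⊕0⊕0⊕1⊕1⊕1⊕1 = 0
p8 = XOR of data positions {9,10,11,12,13,14,15,24,25,26,27,28,29,30,31} = 0⊕0⊕0⊕1⊕0⊕1⊕0⊕1⊕0⊕1⊕0⊕1⊕1⊕1⊕1 = 0
p16 = XOR of data positions {17,18,19,20,21,22,23,24,25,26,27,28,29,30,31} = 0⊕0⊕1⊕1⊕0⊕0⊕0⊕1⊕0⊕1⊕0⊕1⊕1⊕1⊕1 = 0
Codeword b1..b31 = 1000010000010100001100010101111

1000010000010100001100010101111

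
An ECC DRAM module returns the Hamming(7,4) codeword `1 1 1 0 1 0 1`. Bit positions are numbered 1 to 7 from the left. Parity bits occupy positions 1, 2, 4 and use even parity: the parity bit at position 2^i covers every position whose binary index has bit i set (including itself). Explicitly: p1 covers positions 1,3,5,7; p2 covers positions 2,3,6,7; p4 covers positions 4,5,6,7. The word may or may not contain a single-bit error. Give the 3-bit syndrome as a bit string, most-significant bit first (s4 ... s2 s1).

010

s1: b1⊕b3⊕b5⊕b7 = 1⊕1⊕1⊕1 = 0
s2: b2⊕b3⊕b6⊕b7 = 1⊕1⊕0⊕1 = 1
s4: b4⊕b5⊕b6⊕b7 = 0⊕1⊕0⊕1 = 0
Syndrome (s4...s1) = 010 → position 2.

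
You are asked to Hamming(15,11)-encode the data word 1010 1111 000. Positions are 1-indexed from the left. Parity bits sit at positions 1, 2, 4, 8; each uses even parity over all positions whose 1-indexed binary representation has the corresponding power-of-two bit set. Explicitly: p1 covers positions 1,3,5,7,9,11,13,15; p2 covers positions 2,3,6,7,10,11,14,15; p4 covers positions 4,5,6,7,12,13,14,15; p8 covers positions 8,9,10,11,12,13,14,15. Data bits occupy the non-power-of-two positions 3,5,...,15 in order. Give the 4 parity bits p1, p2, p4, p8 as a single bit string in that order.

Place data bits at non-power-of-two positions: b3=1, b5=0, b6=1, b7=0, b9=1, b10=1, b11=1, b12=1, b13=0, b14=0, b15=0.
p1 = XOR of data positions {3,5,7,9,11,13,15} = 1⊕0⊕0⊕1⊕1⊕0⊕0 = 1
p2 = XOR of data positions {3,6,7,10,11,14,15} = 1⊕1⊕0⊕1⊕1⊕0⊕0 = 0
p4 = XOR of data positions {5,6,7,12,13,14,15} = 0⊕1⊕0⊕1⊕0⊕0⊕0 = 0
p8 = XOR of data positions {9,10,11,12,13,14,15} = 1⊕1⊕1⊕1⊕0⊕0⊕0 = 0
Parity bits p1,p2,p4,p8 = 1000

1000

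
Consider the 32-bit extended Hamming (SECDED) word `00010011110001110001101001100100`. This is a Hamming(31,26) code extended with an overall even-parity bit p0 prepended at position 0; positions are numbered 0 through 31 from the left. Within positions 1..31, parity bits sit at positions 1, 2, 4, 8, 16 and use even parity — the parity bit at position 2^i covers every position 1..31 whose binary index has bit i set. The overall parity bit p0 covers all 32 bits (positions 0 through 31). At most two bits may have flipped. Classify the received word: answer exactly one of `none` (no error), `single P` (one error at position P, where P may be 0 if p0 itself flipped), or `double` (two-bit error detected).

none

s1: b1⊕b3⊕b5⊕b7⊕b9⊕b11⊕b13⊕b15⊕b17⊕b19⊕b21⊕b23⊕b25⊕b27⊕b29⊕b31 = 0⊕1⊕0⊕1⊕1⊕0⊕1⊕1⊕0⊕1⊕0⊕0⊕1⊕0⊕1⊕0 = 0
s2: b2⊕b3⊕b6⊕b7⊕b10⊕b11⊕b14⊕b15⊕b18⊕b19⊕b22⊕b23⊕b26⊕b27⊕b30⊕b31 = 0⊕1⊕1⊕1⊕0⊕0⊕1⊕1⊕0⊕1⊕1⊕0⊕1⊕0⊕0⊕0 = 0
s4: b4⊕b5⊕b6⊕b7⊕b12⊕b13⊕b14⊕b15⊕b20⊕b21⊕b22⊕b23⊕b28⊕b29⊕b30⊕b31 = 0⊕0⊕1⊕1⊕0⊕1⊕1⊕1⊕1⊕0⊕1⊕0⊕0⊕1⊕0⊕0 = 0
s8: b8⊕b9⊕b10⊕b11⊕b12⊕b13⊕b14⊕b15⊕b24⊕b25⊕b26⊕b27⊕b28⊕b29⊕b30⊕b31 = 1⊕1⊕0⊕0⊕0⊕1⊕1⊕1⊕0⊕1⊕1⊕0⊕0⊕1⊕0⊕0 = 0
s16: b16⊕b17⊕b18⊕b19⊕b20⊕b21⊕b22⊕b23⊕b24⊕b25⊕b26⊕b27⊕b28⊕b29⊕b30⊕b31 = 0⊕0⊕0⊕1⊕1⊕0⊕1⊕0⊕0⊕1⊕1⊕0⊕0⊕1⊕0⊕0 = 0
Syndrome (s16...s1) = 00000 → position 0 (no error).
Overall parity (XOR of all 32 bits, including p0): 0⊕0⊕0⊕1⊕0⊕0⊕1⊕1⊕1⊕1⊕0⊕0⊕0⊕1⊕1⊕1⊕0⊕0⊕0⊕1⊕1⊕0⊕1⊕0⊕0⊕1⊕1⊕0⊕0⊕1⊕0⊕0 = 0
Overall=0, syndrome position=0 → no error.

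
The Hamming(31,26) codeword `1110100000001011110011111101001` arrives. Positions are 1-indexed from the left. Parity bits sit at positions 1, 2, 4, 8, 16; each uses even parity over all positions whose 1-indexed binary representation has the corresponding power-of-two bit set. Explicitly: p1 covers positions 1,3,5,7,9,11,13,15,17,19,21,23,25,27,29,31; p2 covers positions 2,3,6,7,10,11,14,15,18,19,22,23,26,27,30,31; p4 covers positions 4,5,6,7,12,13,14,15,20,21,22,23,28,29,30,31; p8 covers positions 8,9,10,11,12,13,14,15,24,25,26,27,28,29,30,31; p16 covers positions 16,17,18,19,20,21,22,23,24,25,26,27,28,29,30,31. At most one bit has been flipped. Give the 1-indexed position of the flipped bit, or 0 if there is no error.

s1: b1⊕b3⊕b5⊕b7⊕b9⊕b11⊕b13⊕b15⊕b17⊕b19⊕b21⊕b23⊕b25⊕b27⊕b29⊕b31 = 1⊕1⊕1⊕0⊕0⊕0⊕1⊕1⊕1⊕0⊕1⊕1⊕1⊕0⊕0⊕1 = 0
s2: b2⊕b3⊕b6⊕b7⊕b10⊕b11⊕b14⊕b15⊕b18⊕b19⊕b22⊕b23⊕b26⊕b27⊕b30⊕b31 = 1⊕1⊕0⊕0⊕0⊕0⊕0⊕1⊕1⊕0⊕1⊕1⊕1⊕0⊕0⊕1 = 0
s4: b4⊕b5⊕b6⊕b7⊕b12⊕b13⊕b14⊕b15⊕b20⊕b21⊕b22⊕b23⊕b28⊕b29⊕b30⊕b31 = 0⊕1⊕0⊕0⊕0⊕1⊕0⊕1⊕0⊕1⊕1⊕1⊕1⊕0⊕0⊕1 = 0
s8: b8⊕b9⊕b10⊕b11⊕b12⊕b13⊕b14⊕b15⊕b24⊕b25⊕b26⊕b27⊕b28⊕b29⊕b30⊕b31 = 0⊕0⊕0⊕0⊕0⊕1⊕0⊕1⊕1⊕1⊕1⊕0⊕1⊕0⊕0⊕1 = 1
s16: b16⊕b17⊕b18⊕b19⊕b20⊕b21⊕b22⊕b23⊕b24⊕b25⊕b26⊕b27⊕b28⊕b29⊕b30⊕b31 = 1⊕1⊕1⊕0⊕0⊕1⊕1⊕1⊕1⊕1⊕1⊕0⊕1⊕0⊕0⊕1 = 1
Syndrome (s16...s1) = 11000 → position 24.

24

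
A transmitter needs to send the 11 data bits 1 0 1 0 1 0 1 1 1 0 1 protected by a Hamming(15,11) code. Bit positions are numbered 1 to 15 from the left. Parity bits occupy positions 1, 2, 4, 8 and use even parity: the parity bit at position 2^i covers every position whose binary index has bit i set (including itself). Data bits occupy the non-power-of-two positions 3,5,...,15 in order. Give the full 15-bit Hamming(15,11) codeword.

101001011011101

Place data bits at non-power-of-two positions: b3=1, b5=0, b6=1, b7=0, b9=1, b10=0, b11=1, b12=1, b13=1, b14=0, b15=1.
p1 = XOR of data positions {3,5,7,9,11,13,15} = 1⊕0⊕0⊕1⊕1⊕1⊕1 = 1
p2 = XOR of data positions {3,6,7,10,11,14,15} = 1⊕1⊕0⊕0⊕1⊕0⊕1 = 0
p4 = XOR of data positions {5,6,7,12,13,14,15} = 0⊕1⊕0⊕1⊕1⊕0⊕1 = 0
p8 = XOR of data positions {9,10,11,12,13,14,15} = 1⊕0⊕1⊕1⊕1⊕0⊕1 = 1
Codeword b1..b15 = 101001011011101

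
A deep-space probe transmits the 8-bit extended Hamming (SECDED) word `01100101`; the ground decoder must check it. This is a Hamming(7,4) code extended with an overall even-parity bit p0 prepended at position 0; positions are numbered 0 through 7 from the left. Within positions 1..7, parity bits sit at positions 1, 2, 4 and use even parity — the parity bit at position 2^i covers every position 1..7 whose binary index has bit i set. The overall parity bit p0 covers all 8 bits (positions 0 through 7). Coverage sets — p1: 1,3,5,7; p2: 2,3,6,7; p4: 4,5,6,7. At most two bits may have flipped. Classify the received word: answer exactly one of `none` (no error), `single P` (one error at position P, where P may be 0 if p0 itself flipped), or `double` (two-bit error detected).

double

s1: b1⊕b3⊕b5⊕b7 = 1⊕0⊕1⊕1 = 1
s2: b2⊕b3⊕b6⊕b7 = 1⊕0⊕0⊕1 = 0
s4: b4⊕b5⊕b6⊕b7 = 0⊕1⊕0⊕1 = 0
Syndrome (s4...s1) = 001 → position 1.
Overall parity (XOR of all 8 bits, including p0): 0⊕1⊕1⊕0⊕0⊕1⊕0⊕1 = 0
Overall=0, syndrome position=1 → double-bit error detected (uncorrectable).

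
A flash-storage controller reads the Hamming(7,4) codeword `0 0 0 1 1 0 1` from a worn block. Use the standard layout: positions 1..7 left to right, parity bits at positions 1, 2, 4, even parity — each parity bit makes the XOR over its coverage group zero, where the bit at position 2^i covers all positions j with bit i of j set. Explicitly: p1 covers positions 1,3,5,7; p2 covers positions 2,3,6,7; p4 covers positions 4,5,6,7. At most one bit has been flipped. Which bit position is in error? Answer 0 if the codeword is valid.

s1: b1⊕b3⊕b5⊕b7 = 0⊕0⊕1⊕1 = 0
s2: b2⊕b3⊕b6⊕b7 = 0⊕0⊕0⊕1 = 1
s4: b4⊕b5⊕b6⊕b7 = 1⊕1⊕0⊕1 = 1
Syndrome (s4...s1) = 110 → position 6.

6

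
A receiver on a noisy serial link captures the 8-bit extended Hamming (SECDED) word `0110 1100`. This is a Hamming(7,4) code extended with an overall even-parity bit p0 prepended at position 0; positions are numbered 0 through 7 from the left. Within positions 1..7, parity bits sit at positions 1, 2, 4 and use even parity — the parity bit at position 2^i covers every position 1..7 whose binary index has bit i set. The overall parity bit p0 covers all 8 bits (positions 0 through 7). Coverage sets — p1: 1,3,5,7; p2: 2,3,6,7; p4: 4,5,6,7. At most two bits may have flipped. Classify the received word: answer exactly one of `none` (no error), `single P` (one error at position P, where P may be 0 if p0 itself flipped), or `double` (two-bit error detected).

double

s1: b1⊕b3⊕b5⊕b7 = 1⊕0⊕1⊕0 = 0
s2: b2⊕b3⊕b6⊕b7 = 1⊕0⊕0⊕0 = 1
s4: b4⊕b5⊕b6⊕b7 = 1⊕1⊕0⊕0 = 0
Syndrome (s4...s1) = 010 → position 2.
Overall parity (XOR of all 8 bits, including p0): 0⊕1⊕1⊕0⊕1⊕1⊕0⊕0 = 0
Overall=0, syndrome position=2 → double-bit error detected (uncorrectable).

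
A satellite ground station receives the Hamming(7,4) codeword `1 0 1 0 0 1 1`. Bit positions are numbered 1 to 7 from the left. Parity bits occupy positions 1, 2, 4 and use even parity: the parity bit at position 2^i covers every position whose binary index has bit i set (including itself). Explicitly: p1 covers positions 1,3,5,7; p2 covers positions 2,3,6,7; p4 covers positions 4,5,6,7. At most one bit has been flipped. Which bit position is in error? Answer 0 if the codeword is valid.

s1: b1⊕b3⊕b5⊕b7 = 1⊕1⊕0⊕1 = 1
s2: b2⊕b3⊕b6⊕b7 = 0⊕1⊕1⊕1 = 1
s4: b4⊕b5⊕b6⊕b7 = 0⊕0⊕1⊕1 = 0
Syndrome (s4...s1) = 011 → position 3.

3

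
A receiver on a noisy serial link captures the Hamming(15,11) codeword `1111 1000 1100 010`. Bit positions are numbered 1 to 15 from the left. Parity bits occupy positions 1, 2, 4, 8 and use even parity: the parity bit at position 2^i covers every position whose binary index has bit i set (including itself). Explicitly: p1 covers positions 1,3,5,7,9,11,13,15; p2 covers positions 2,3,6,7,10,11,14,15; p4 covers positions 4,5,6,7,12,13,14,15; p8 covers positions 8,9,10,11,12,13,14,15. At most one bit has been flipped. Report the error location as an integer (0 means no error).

s1: b1⊕b3⊕b5⊕b7⊕b9⊕b11⊕b13⊕b15 = 1⊕1⊕1⊕0⊕1⊕0⊕0⊕0 = 0
s2: b2⊕b3⊕b6⊕b7⊕b10⊕b11⊕b14⊕b15 = 1⊕1⊕0⊕0⊕1⊕0⊕1⊕0 = 0
s4: b4⊕b5⊕b6⊕b7⊕b12⊕b13⊕b14⊕b15 = 1⊕1⊕0⊕0⊕0⊕0⊕1⊕0 = 1
s8: b8⊕b9⊕b10⊕b11⊕b12⊕b13⊕b14⊕b15 = 0⊕1⊕1⊕0⊕0⊕0⊕1⊕0 = 1
Syndrome (s8...s1) = 1100 → position 12.

12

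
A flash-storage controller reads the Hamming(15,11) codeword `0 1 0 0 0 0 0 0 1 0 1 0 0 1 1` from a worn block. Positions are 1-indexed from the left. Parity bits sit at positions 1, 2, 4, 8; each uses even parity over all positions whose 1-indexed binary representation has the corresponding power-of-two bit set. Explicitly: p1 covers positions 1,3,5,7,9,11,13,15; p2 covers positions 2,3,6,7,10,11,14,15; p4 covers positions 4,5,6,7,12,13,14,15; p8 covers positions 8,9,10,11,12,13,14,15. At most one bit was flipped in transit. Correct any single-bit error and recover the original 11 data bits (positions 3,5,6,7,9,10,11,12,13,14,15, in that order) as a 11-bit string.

00001010011

s1: b1⊕b3⊕b5⊕b7⊕b9⊕b11⊕b13⊕b15 = 0⊕0⊕0⊕0⊕1⊕1⊕0⊕1 = 1
s2: b2⊕b3⊕b6⊕b7⊕b10⊕b11⊕b14⊕b15 = 1⊕0⊕0⊕0⊕0⊕1⊕1⊕1 = 0
s4: b4⊕b5⊕b6⊕b7⊕b12⊕b13⊕b14⊕b15 = 0⊕0⊕0⊕0⊕0⊕0⊕1⊕1 = 0
s8: b8⊕b9⊕b10⊕b11⊕b12⊕b13⊕b14⊕b15 = 0⊕1⊕0⊕1⊕0⊕0⊕1⊕1 = 0
Syndrome (s8...s1) = 0001 → position 1.
Flip bit 1: corrected codeword = 110000001010011
Data bits at positions 3,5,6,7,9,10,11,12,13,14,15: 00001010011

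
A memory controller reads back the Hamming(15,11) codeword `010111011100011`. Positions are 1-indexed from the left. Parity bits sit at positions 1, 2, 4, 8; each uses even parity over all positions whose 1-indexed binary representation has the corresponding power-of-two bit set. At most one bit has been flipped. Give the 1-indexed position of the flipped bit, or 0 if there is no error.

s1: b1⊕b3⊕b5⊕b7⊕b9⊕b11⊕b13⊕b15 = 0⊕0⊕1⊕0⊕1⊕0⊕0⊕1 = 1
s2: b2⊕b3⊕b6⊕b7⊕b10⊕b11⊕b14⊕b15 = 1⊕0⊕1⊕0⊕1⊕0⊕1⊕1 = 1
s4: b4⊕b5⊕b6⊕b7⊕b12⊕b13⊕b14⊕b15 = 1⊕1⊕1⊕0⊕0⊕0⊕1⊕1 = 1
s8: b8⊕b9⊕b10⊕b11⊕b12⊕b13⊕b14⊕b15 = 1⊕1⊕1⊕0⊕0⊕0⊕1⊕1 = 1
Syndrome (s8...s1) = 1111 → position 15.

15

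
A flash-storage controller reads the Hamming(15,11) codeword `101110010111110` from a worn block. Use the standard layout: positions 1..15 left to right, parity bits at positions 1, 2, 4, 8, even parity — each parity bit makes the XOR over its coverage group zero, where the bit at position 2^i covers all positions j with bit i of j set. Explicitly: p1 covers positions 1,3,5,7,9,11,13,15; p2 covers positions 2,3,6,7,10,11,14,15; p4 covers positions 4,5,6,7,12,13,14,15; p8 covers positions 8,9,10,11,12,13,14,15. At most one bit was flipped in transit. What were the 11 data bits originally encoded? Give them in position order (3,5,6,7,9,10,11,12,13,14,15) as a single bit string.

s1: b1⊕b3⊕b5⊕b7⊕b9⊕b11⊕b13⊕b15 = 1⊕1⊕1⊕0⊕0⊕1⊕1⊕0 = 1
s2: b2⊕b3⊕b6⊕b7⊕b10⊕b11⊕b14⊕b15 = 0⊕1⊕0⊕0⊕1⊕1⊕1⊕0 = 0
s4: b4⊕b5⊕b6⊕b7⊕b12⊕b13⊕b14⊕b15 = 1⊕1⊕0⊕0⊕1⊕1⊕1⊕0 = 1
s8: b8⊕b9⊕b10⊕b11⊕b12⊕b13⊕b14⊕b15 = 1⊕0⊕1⊕1⊕1⊕1⊕1⊕0 = 0
Syndrome (s8...s1) = 0101 → position 5.
Flip bit 5: corrected codeword = 101100010111110
Data bits at positions 3,5,6,7,9,10,11,12,13,14,15: 10000111110

10000111110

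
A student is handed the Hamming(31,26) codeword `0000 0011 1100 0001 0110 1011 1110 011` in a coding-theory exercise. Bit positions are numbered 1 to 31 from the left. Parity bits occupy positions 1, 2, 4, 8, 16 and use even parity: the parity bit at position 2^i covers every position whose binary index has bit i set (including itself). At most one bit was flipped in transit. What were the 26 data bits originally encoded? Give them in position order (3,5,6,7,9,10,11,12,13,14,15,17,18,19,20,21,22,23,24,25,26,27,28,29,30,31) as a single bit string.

s1: b1⊕b3⊕b5⊕b7⊕b9⊕b11⊕b13⊕b15⊕b17⊕b19⊕b21⊕b23⊕b25⊕b27⊕b29⊕b31 = 0⊕0⊕0⊕1⊕1⊕0⊕0⊕0⊕0⊕1⊕1⊕1⊕1⊕1⊕0⊕1 = 0
s2: b2⊕b3⊕b6⊕b7⊕b10⊕b11⊕b14⊕b15⊕b18⊕b19⊕b22⊕b23⊕b26⊕b27⊕b30⊕b31 = 0⊕0⊕0⊕1⊕1⊕0⊕0⊕0⊕1⊕1⊕0⊕1⊕1⊕1⊕1⊕1 = 1
s4: b4⊕b5⊕b6⊕b7⊕b12⊕b13⊕b14⊕b15⊕b20⊕b21⊕b22⊕b23⊕b28⊕b29⊕b30⊕b31 = 0⊕0⊕0⊕1⊕0⊕0⊕0⊕0⊕0⊕1⊕0⊕1⊕0⊕0⊕1⊕1 = 1
s8: b8⊕b9⊕b10⊕b11⊕b12⊕b13⊕b14⊕b15⊕b24⊕b25⊕b26⊕b27⊕b28⊕b29⊕b30⊕b31 = 1⊕1⊕1⊕0⊕0⊕0⊕0⊕0⊕1⊕1⊕1⊕1⊕0⊕0⊕1⊕1 = 1
s16: b16⊕b17⊕b18⊕b19⊕b20⊕b21⊕b22⊕b23⊕b24⊕b25⊕b26⊕b27⊕b28⊕b29⊕b30⊕b31 = 1⊕0⊕1⊕1⊕0⊕1⊕0⊕1⊕1⊕1⊕1⊕1⊕0⊕0⊕1⊕1 = 1
Syndrome (s16...s1) = 11110 → position 30.
Flip bit 30: corrected codeword = 0000001111000001011010111110001
Data bits at positions 3,5,6,7,9,10,11,12,13,14,15,17,18,19,20,21,22,23,24,25,26,27,28,29,30,31: 00011100000011010111110001

00011100000011010111110001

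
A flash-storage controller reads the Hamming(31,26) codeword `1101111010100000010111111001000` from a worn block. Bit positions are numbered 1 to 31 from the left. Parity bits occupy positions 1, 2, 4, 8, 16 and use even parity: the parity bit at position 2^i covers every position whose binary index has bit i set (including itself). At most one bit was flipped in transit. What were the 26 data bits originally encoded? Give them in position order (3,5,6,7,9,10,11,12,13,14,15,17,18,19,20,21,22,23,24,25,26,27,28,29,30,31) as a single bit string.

01111010010010111111001000

s1: b1⊕b3⊕b5⊕b7⊕b9⊕b11⊕b13⊕b15⊕b17⊕b19⊕b21⊕b23⊕b25⊕b27⊕b29⊕b31 = 1⊕0⊕1⊕1⊕1⊕1⊕0⊕0⊕0⊕0⊕1⊕1⊕1⊕0⊕0⊕0 = 0
s2: b2⊕b3⊕b6⊕b7⊕b10⊕b11⊕b14⊕b15⊕b18⊕b19⊕b22⊕b23⊕b26⊕b27⊕b30⊕b31 = 1⊕0⊕1⊕1⊕0⊕1⊕0⊕0⊕1⊕0⊕1⊕1⊕0⊕0⊕0⊕0 = 1
s4: b4⊕b5⊕b6⊕b7⊕b12⊕b13⊕b14⊕b15⊕b20⊕b21⊕b22⊕b23⊕b28⊕b29⊕b30⊕b31 = 1⊕1⊕1⊕1⊕0⊕0⊕0⊕0⊕1⊕1⊕1⊕1⊕1⊕0⊕0⊕0 = 1
s8: b8⊕b9⊕b10⊕b11⊕b12⊕b13⊕b14⊕b15⊕b24⊕b25⊕b26⊕b27⊕b28⊕b29⊕b30⊕b31 = 0⊕1⊕0⊕1⊕0⊕0⊕0⊕0⊕1⊕1⊕0⊕0⊕1⊕0⊕0⊕0 = 1
s16: b16⊕b17⊕b18⊕b19⊕b20⊕b21⊕b22⊕b23⊕b24⊕b25⊕b26⊕b27⊕b28⊕b29⊕b30⊕b31 = 0⊕0⊕1⊕0⊕1⊕1⊕1⊕1⊕1⊕1⊕0⊕0⊕1⊕0⊕0⊕0 = 0
Syndrome (s16...s1) = 01110 → position 14.
Flip bit 14: corrected codeword = 1101111010100100010111111001000
Data bits at positions 3,5,6,7,9,10,11,12,13,14,15,17,18,19,20,21,22,23,24,25,26,27,28,29,30,31: 01111010010010111111001000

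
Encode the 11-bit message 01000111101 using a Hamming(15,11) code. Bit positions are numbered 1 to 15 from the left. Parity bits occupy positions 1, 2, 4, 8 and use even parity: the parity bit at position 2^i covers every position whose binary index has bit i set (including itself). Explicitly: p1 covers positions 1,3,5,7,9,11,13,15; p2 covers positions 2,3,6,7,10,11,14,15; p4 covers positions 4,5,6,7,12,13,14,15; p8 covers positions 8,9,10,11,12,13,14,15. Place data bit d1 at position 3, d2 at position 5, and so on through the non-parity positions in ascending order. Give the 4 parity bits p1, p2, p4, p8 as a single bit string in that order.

0101

Place data bits at non-power-of-two positions: b3=0, b5=1, b6=0, b7=0, b9=0, b10=1, b11=1, b12=1, b13=1, b14=0, b15=1.
p1 = XOR of data positions {3,5,7,9,11,13,15} = 0⊕1⊕0⊕0⊕1⊕1⊕1 = 0
p2 = XOR of data positions {3,6,7,10,11,14,15} = 0⊕0⊕0⊕1⊕1⊕0⊕1 = 1
p4 = XOR of data positions {5,6,7,12,13,14,15} = 1⊕0⊕0⊕1⊕1⊕0⊕1 = 0
p8 = XOR of data positions {9,10,11,12,13,14,15} = 0⊕1⊕1⊕1⊕1⊕0⊕1 = 1
Parity bits p1,p2,p4,p8 = 0101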